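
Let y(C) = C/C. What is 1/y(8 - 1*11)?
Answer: 1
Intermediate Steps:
y(C) = 1
1/y(8 - 1*11) = 1/1 = 1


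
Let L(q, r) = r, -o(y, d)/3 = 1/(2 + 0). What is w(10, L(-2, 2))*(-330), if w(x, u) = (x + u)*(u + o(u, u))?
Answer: -1980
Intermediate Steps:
o(y, d) = -3/2 (o(y, d) = -3/(2 + 0) = -3/2)
w(x, u) = (-3/2 + u)*(u + x) (w(x, u) = (x + u)*(u - 3/2) = (u + x)*(-3/2 + u) = (-3/2 + u)*(u + x))
w(10, L(-2, 2))*(-330) = (2² - 3/2*2 - 3/2*10 + 2*10)*(-330) = (4 - 3 - 15 + 20)*(-330) = 6*(-330) = -1980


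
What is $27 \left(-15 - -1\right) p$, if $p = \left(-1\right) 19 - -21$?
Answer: $-756$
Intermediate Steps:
$p = 2$ ($p = -19 + 21 = 2$)
$27 \left(-15 - -1\right) p = 27 \left(-15 - -1\right) 2 = 27 \left(-15 + 1\right) 2 = 27 \left(-14\right) 2 = \left(-378\right) 2 = -756$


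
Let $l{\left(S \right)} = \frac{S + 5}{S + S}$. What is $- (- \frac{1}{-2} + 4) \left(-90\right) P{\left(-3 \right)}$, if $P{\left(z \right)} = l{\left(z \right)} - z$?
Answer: $1080$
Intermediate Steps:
$l{\left(S \right)} = \frac{5 + S}{2 S}$
$P{\left(z \right)} = - z + \frac{5 + z}{2 z}$ ($P{\left(z \right)} = \frac{5 + z}{2 z} - z = - z + \frac{5 + z}{2 z}$)
$- (- \frac{1}{-2} + 4) \left(-90\right) P{\left(-3 \right)} = - (- \frac{1}{-2} + 4) \left(-90\right) \left(\frac{1}{2} - -3 + \frac{5}{2 \left(-3\right)}\right) = - (\left(-1\right) \left(- \frac{1}{2}\right) + 4) \left(-90\right) \left(\frac{1}{2} + 3 + \frac{5}{2} \left(- \frac{1}{3}\right)\right) = - (\frac{1}{2} + 4) \left(-90\right) \left(\frac{1}{2} + 3 - \frac{5}{6}\right) = \left(-1\right) \frac{9}{2} \left(-90\right) \frac{8}{3} = \left(- \frac{9}{2}\right) \left(-90\right) \frac{8}{3} = 405 \cdot \frac{8}{3} = 1080$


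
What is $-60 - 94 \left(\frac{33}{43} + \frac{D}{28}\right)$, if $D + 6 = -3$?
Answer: $- \frac{61359}{602} \approx -101.93$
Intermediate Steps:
$D = -9$ ($D = -6 - 3 = -9$)
$-60 - 94 \left(\frac{33}{43} + \frac{D}{28}\right) = -60 - 94 \left(\frac{33}{43} - \frac{9}{28}\right) = -60 - \frac{25239}{602} = - \frac{61359}{602}$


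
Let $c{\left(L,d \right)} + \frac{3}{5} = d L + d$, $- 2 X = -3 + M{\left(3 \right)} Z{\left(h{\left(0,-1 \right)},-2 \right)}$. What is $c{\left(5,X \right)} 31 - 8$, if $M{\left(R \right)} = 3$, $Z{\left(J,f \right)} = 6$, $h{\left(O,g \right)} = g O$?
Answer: $- \frac{7108}{5} \approx -1421.6$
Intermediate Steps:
$h{\left(O,g \right)} = O g$
$X = - \frac{15}{2}$ ($X = - \frac{-3 + 3 \cdot 6}{2} = - \frac{-3 + 18}{2} = \left(- \frac{1}{2}\right) 15 = - \frac{15}{2} \approx -7.5$)
$c{\left(L,d \right)} = - \frac{3}{5} + d + L d$ ($c{\left(L,d \right)} = - \frac{3}{5} + \left(d L + d\right) = - \frac{3}{5} + \left(L d + d\right) = - \frac{3}{5} + \left(d + L d\right) = - \frac{3}{5} + d + L d$)
$c{\left(5,X \right)} 31 - 8 = \left(- \frac{3}{5} - \frac{15}{2} + 5 \left(- \frac{15}{2}\right)\right) 31 - 8 = \left(- \frac{3}{5} - \frac{15}{2} - \frac{75}{2}\right) 31 - 8 = \left(- \frac{228}{5}\right) 31 - 8 = - \frac{7068}{5} - 8 = - \frac{7108}{5}$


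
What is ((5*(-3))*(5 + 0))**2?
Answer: 5625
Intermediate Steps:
((5*(-3))*(5 + 0))**2 = (-15*5)**2 = (-75)**2 = 5625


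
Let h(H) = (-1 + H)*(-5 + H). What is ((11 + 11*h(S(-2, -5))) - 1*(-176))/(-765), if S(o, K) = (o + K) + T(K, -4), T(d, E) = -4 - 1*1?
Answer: -154/45 ≈ -3.4222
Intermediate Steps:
T(d, E) = -5 (T(d, E) = -4 - 1 = -5)
S(o, K) = -5 + K + o (S(o, K) = (o + K) - 5 = (K + o) - 5 = -5 + K + o)
((11 + 11*h(S(-2, -5))) - 1*(-176))/(-765) = ((11 + 11*(5 + (-5 - 5 - 2)² - 6*(-5 - 5 - 2))) - 1*(-176))/(-765) = ((11 + 11*(5 + (-12)² - 6*(-12))) + 176)*(-1/765) = ((11 + 11*(5 + 144 + 72)) + 176)*(-1/765) = ((11 + 11*221) + 176)*(-1/765) = ((11 + 2431) + 176)*(-1/765) = (2442 + 176)*(-1/765) = 2618*(-1/765) = -154/45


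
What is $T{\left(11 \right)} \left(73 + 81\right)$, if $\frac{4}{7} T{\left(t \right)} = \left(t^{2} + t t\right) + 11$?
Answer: $\frac{136367}{2} \approx 68184.0$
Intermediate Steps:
$T{\left(t \right)} = \frac{77}{4} + \frac{7 t^{2}}{2}$ ($T{\left(t \right)} = \frac{7 \left(\left(t^{2} + t t\right) + 11\right)}{4} = \frac{7 \left(\left(t^{2} + t^{2}\right) + 11\right)}{4} = \frac{7 \left(2 t^{2} + 11\right)}{4} = \frac{7 \left(11 + 2 t^{2}\right)}{4} = \frac{77}{4} + \frac{7 t^{2}}{2}$)
$T{\left(11 \right)} \left(73 + 81\right) = \left(\frac{77}{4} + \frac{7 \cdot 11^{2}}{2}\right) \left(73 + 81\right) = \left(\frac{77}{4} + \frac{7}{2} \cdot 121\right) 154 = \left(\frac{77}{4} + \frac{847}{2}\right) 154 = \frac{1771}{4} \cdot 154 = \frac{136367}{2}$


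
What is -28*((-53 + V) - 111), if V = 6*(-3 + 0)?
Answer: 5096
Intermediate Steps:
V = -18 (V = 6*(-3) = -18)
-28*((-53 + V) - 111) = -28*((-53 - 18) - 111) = -28*(-71 - 111) = -28*(-182) = 5096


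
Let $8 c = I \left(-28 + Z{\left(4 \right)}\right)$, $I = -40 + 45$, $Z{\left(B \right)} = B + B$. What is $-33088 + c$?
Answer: $- \frac{66201}{2} \approx -33101.0$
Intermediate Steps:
$Z{\left(B \right)} = 2 B$
$I = 5$
$c = - \frac{25}{2}$ ($c = \frac{5 \left(-28 + 2 \cdot 4\right)}{8} = \frac{5 \left(-28 + 8\right)}{8} = \frac{5 \left(-20\right)}{8} = \frac{1}{8} \left(-100\right) = - \frac{25}{2} \approx -12.5$)
$-33088 + c = -33088 - \frac{25}{2} = - \frac{66201}{2}$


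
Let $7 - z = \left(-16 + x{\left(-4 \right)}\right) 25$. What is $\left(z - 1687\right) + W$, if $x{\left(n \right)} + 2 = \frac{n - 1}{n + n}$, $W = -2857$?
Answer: $- \frac{32821}{8} \approx -4102.6$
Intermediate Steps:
$x{\left(n \right)} = -2 + \frac{-1 + n}{2 n}$ ($x{\left(n \right)} = -2 + \frac{n - 1}{n + n} = -2 + \frac{-1 + n}{2 n}$)
$z = \frac{3531}{8}$ ($z = 7 - \left(-16 + \frac{-1 - -12}{2 \left(-4\right)}\right) 25 = 7 - \left(-16 + \frac{1}{2} \left(- \frac{1}{4}\right) \left(-1 + 12\right)\right) 25 = 7 - \left(-16 + \frac{1}{2} \left(- \frac{1}{4}\right) 11\right) 25 = 7 - \left(-16 - \frac{11}{8}\right) 25 = 7 - \left(- \frac{139}{8}\right) 25 = 7 - - \frac{3475}{8} = 7 + \frac{3475}{8} = \frac{3531}{8} \approx 441.38$)
$\left(z - 1687\right) + W = \left(\frac{3531}{8} - 1687\right) - 2857 = - \frac{9965}{8} - 2857 = - \frac{32821}{8}$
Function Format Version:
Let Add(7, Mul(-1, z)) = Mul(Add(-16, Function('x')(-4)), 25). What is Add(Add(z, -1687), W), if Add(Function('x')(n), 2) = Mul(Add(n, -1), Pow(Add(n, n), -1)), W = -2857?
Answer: Rational(-32821, 8) ≈ -4102.6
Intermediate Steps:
Function('x')(n) = Add(-2, Mul(Rational(1, 2), Pow(n, -1), Add(-1, n))) (Function('x')(n) = Add(-2, Mul(Add(n, -1), Pow(Add(n, n), -1))) = Add(-2, Mul(Add(-1, n), Pow(Mul(2, n), -1))) = Add(-2, Mul(Add(-1, n), Mul(Rational(1, 2), Pow(n, -1)))) = Add(-2, Mul(Rational(1, 2), Pow(n, -1), Add(-1, n))))
z = Rational(3531, 8) (z = Add(7, Mul(-1, Mul(Add(-16, Mul(Rational(1, 2), Pow(-4, -1), Add(-1, Mul(-3, -4)))), 25))) = Add(7, Mul(-1, Mul(Add(-16, Mul(Rational(1, 2), Rational(-1, 4), Add(-1, 12))), 25))) = Add(7, Mul(-1, Mul(Add(-16, Mul(Rational(1, 2), Rational(-1, 4), 11)), 25))) = Add(7, Mul(-1, Mul(Add(-16, Rational(-11, 8)), 25))) = Add(7, Mul(-1, Mul(Rational(-139, 8), 25))) = Add(7, Mul(-1, Rational(-3475, 8))) = Add(7, Rational(3475, 8)) = Rational(3531, 8) ≈ 441.38)
Add(Add(z, -1687), W) = Add(Add(Rational(3531, 8), -1687), -2857) = Add(Rational(-9965, 8), -2857) = Rational(-32821, 8)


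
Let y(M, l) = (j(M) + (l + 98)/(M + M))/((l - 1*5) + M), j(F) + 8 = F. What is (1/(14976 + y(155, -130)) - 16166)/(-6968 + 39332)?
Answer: -125147388359/250542502386 ≈ -0.49951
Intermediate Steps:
j(F) = -8 + F
y(M, l) = (-8 + M + (98 + l)/(2*M))/(-5 + M + l) (y(M, l) = ((-8 + M) + (l + 98)/(M + M))/((l - 1*5) + M) = ((-8 + M) + (98 + l)/((2*M)))/((l - 5) + M) = ((-8 + M) + (98 + l)*(1/(2*M)))/((-5 + l) + M) = ((-8 + M) + (98 + l)/(2*M))/(-5 + M + l) = (-8 + M + (98 + l)/(2*M))/(-5 + M + l))
(1/(14976 + y(155, -130)) - 16166)/(-6968 + 39332) = (1/(14976 + (49 + (½)*(-130) + 155*(-8 + 155))/(155*(-5 + 155 - 130))) - 16166)/(-6968 + 39332) = (1/(14976 + (1/155)*(49 - 65 + 155*147)/20) - 16166)/32364 = (1/(14976 + (1/155)*(1/20)*(49 - 65 + 22785)) - 16166)*(1/32364) = (1/(14976 + (1/155)*(1/20)*22769) - 16166)*(1/32364) = (1/(14976 + 22769/3100) - 16166)*(1/32364) = (1/(46448369/3100) - 16166)*(1/32364) = (3100/46448369 - 16166)*(1/32364) = -750884330154/46448369*1/32364 = -125147388359/250542502386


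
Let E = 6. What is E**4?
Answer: 1296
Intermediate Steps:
E**4 = 6**4 = 1296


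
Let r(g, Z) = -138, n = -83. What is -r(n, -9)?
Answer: 138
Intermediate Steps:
-r(n, -9) = -1*(-138) = 138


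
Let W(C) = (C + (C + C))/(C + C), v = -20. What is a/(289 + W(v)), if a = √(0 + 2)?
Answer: 2*√2/581 ≈ 0.0048682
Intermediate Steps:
a = √2 ≈ 1.4142
W(C) = 3/2 (W(C) = (C + 2*C)/((2*C)) = (3*C)*(1/(2*C)) = 3/2)
a/(289 + W(v)) = √2/(289 + 3/2) = √2/(581/2) = √2*(2/581) = 2*√2/581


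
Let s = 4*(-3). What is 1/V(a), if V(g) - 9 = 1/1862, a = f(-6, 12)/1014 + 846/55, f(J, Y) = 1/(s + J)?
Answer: 1862/16759 ≈ 0.11110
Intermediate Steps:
s = -12
f(J, Y) = 1/(-12 + J)
a = 15441137/1003860 (a = 1/(-12 - 6*1014) + 846/55 = (1/1014)/(-18) + 846*(1/55) = -1/18*1/1014 + 846/55 = -1/18252 + 846/55 = 15441137/1003860 ≈ 15.382)
V(g) = 16759/1862 (V(g) = 9 + 1/1862 = 16759/1862)
1/V(a) = 1/(16759/1862) = 1862/16759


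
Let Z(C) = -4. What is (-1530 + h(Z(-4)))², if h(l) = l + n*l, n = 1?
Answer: 2365444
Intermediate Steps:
h(l) = 2*l (h(l) = l + 1*l = l + l = 2*l)
(-1530 + h(Z(-4)))² = (-1530 + 2*(-4))² = (-1530 - 8)² = (-1538)² = 2365444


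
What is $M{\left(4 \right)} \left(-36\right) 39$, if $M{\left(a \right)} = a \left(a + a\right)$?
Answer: $-44928$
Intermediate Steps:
$M{\left(a \right)} = 2 a^{2}$ ($M{\left(a \right)} = a 2 a = 2 a^{2}$)
$M{\left(4 \right)} \left(-36\right) 39 = 2 \cdot 4^{2} \left(-36\right) 39 = 2 \cdot 16 \left(-36\right) 39 = 32 \left(-36\right) 39 = \left(-1152\right) 39 = -44928$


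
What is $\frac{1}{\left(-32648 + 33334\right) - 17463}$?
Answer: $- \frac{1}{16777} \approx -5.9605 \cdot 10^{-5}$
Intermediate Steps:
$\frac{1}{\left(-32648 + 33334\right) - 17463} = \frac{1}{686 - 17463} = \frac{1}{-16777} = - \frac{1}{16777}$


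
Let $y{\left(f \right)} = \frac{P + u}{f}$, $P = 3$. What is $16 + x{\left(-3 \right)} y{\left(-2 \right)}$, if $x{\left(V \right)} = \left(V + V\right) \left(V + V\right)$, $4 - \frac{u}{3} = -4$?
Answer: $-470$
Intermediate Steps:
$u = 24$ ($u = 12 - -12 = 12 + 12 = 24$)
$x{\left(V \right)} = 4 V^{2}$ ($x{\left(V \right)} = 2 V 2 V = 4 V^{2}$)
$y{\left(f \right)} = \frac{27}{f}$ ($y{\left(f \right)} = \frac{3 + 24}{f} = \frac{27}{f}$)
$16 + x{\left(-3 \right)} y{\left(-2 \right)} = 16 + 4 \left(-3\right)^{2} \frac{27}{-2} = 16 + 4 \cdot 9 \cdot 27 \left(- \frac{1}{2}\right) = 16 + 36 \left(- \frac{27}{2}\right) = 16 - 486 = -470$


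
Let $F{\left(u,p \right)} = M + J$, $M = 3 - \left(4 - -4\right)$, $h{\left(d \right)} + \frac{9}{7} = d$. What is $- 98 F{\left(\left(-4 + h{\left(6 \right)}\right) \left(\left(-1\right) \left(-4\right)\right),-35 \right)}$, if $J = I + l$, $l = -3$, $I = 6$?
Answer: $196$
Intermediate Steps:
$h{\left(d \right)} = - \frac{9}{7} + d$
$M = -5$ ($M = 3 - \left(4 + 4\right) = 3 - 8 = -5$)
$J = 3$ ($J = 6 - 3 = 3$)
$F{\left(u,p \right)} = -2$ ($F{\left(u,p \right)} = -5 + 3 = -2$)
$- 98 F{\left(\left(-4 + h{\left(6 \right)}\right) \left(\left(-1\right) \left(-4\right)\right),-35 \right)} = \left(-98\right) \left(-2\right) = 196$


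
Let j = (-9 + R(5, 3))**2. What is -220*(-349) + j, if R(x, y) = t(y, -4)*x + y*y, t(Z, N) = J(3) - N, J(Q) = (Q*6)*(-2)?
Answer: 102380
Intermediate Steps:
J(Q) = -12*Q (J(Q) = (6*Q)*(-2) = -12*Q)
t(Z, N) = -36 - N (t(Z, N) = -12*3 - N = -36 - N)
R(x, y) = y**2 - 32*x (R(x, y) = (-36 - 1*(-4))*x + y*y = (-36 + 4)*x + y**2 = -32*x + y**2 = y**2 - 32*x)
j = 25600 (j = (-9 + (3**2 - 32*5))**2 = (-9 + (9 - 160))**2 = (-9 - 151)**2 = (-160)**2 = 25600)
-220*(-349) + j = -220*(-349) + 25600 = 76780 + 25600 = 102380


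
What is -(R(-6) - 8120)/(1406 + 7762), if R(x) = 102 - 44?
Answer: 4031/4584 ≈ 0.87936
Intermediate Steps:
R(x) = 58
-(R(-6) - 8120)/(1406 + 7762) = -(58 - 8120)/(1406 + 7762) = -(-8062)/9168 = -1*(-4031/4584) = 4031/4584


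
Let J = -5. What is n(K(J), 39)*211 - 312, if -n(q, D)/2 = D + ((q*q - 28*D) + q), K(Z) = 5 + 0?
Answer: 431394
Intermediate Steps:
K(Z) = 5
n(q, D) = -2*q - 2*q**2 + 54*D (n(q, D) = -2*(D + ((q*q - 28*D) + q)) = -2*(D + ((q**2 - 28*D) + q)) = -2*(D + (q + q**2 - 28*D)) = -2*(q + q**2 - 27*D) = -2*q - 2*q**2 + 54*D)
n(K(J), 39)*211 - 312 = (-2*5 - 2*5**2 + 54*39)*211 - 312 = (-10 - 2*25 + 2106)*211 - 312 = (-10 - 50 + 2106)*211 - 312 = 2046*211 - 312 = 431706 - 312 = 431394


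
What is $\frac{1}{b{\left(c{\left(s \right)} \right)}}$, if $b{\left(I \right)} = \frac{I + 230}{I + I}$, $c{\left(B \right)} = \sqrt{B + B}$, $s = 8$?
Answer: $\frac{4}{117} \approx 0.034188$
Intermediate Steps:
$c{\left(B \right)} = \sqrt{2} \sqrt{B}$ ($c{\left(B \right)} = \sqrt{2 B} = \sqrt{2} \sqrt{B}$)
$b{\left(I \right)} = \frac{230 + I}{2 I}$
$\frac{1}{b{\left(c{\left(s \right)} \right)}} = \frac{1}{\frac{1}{2} \frac{1}{\sqrt{2} \sqrt{8}} \left(230 + \sqrt{2} \sqrt{8}\right)} = \frac{1}{\frac{1}{2} \frac{1}{\sqrt{2} \cdot 2 \sqrt{2}} \left(230 + \sqrt{2} \cdot 2 \sqrt{2}\right)} = \frac{1}{\frac{1}{2} \cdot \frac{1}{4} \left(230 + 4\right)} = \frac{1}{\frac{1}{2} \cdot \frac{1}{4} \cdot 234} = \frac{1}{\frac{117}{4}} = \frac{4}{117}$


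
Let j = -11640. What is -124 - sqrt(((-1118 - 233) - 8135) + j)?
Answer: -124 - I*sqrt(21126) ≈ -124.0 - 145.35*I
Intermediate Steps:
-124 - sqrt(((-1118 - 233) - 8135) + j) = -124 - sqrt(((-1118 - 233) - 8135) - 11640) = -124 - sqrt((-1351 - 8135) - 11640) = -124 - sqrt(-9486 - 11640) = -124 - sqrt(-21126) = -124 - I*sqrt(21126)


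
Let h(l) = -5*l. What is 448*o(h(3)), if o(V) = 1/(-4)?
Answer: -112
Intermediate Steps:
o(V) = -¼
448*o(h(3)) = 448*(-¼) = -112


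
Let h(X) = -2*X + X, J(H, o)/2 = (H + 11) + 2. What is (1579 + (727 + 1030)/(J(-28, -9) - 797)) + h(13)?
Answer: 1293325/827 ≈ 1563.9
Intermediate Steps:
J(H, o) = 26 + 2*H (J(H, o) = 2*((H + 11) + 2) = 2*((11 + H) + 2) = 2*(13 + H) = 26 + 2*H)
h(X) = -X
(1579 + (727 + 1030)/(J(-28, -9) - 797)) + h(13) = (1579 + (727 + 1030)/((26 + 2*(-28)) - 797)) - 1*13 = (1579 + 1757/((26 - 56) - 797)) - 13 = (1579 + 1757/(-30 - 797)) - 13 = (1579 + 1757/(-827)) - 13 = (1579 + 1757*(-1/827)) - 13 = (1579 - 1757/827) - 13 = 1304076/827 - 13 = 1293325/827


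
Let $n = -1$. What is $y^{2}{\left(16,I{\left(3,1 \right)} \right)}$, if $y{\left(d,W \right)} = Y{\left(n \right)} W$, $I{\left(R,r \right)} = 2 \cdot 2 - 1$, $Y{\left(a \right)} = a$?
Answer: $9$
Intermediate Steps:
$I{\left(R,r \right)} = 3$ ($I{\left(R,r \right)} = 4 - 1 = 3$)
$y{\left(d,W \right)} = - W$
$y^{2}{\left(16,I{\left(3,1 \right)} \right)} = \left(\left(-1\right) 3\right)^{2} = \left(-3\right)^{2} = 9$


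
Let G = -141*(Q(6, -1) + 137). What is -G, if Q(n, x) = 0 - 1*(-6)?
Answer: 20163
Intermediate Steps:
Q(n, x) = 6 (Q(n, x) = 0 + 6 = 6)
G = -20163 (G = -141*(6 + 137) = -141*143 = -20163)
-G = -1*(-20163) = 20163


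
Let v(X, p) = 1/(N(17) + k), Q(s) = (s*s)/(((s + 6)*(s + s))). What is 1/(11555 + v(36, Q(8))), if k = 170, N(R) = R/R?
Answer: 171/1975906 ≈ 8.6543e-5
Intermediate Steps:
N(R) = 1
Q(s) = s/(2*(6 + s)) (Q(s) = s²/(((6 + s)*(2*s))) = s²/((2*s*(6 + s))) = s²*(1/(2*s*(6 + s))) = s/(2*(6 + s)))
v(X, p) = 1/171 (v(X, p) = 1/(1 + 170) = 1/171)
1/(11555 + v(36, Q(8))) = 1/(11555 + 1/171) = 1/(1975906/171) = 171/1975906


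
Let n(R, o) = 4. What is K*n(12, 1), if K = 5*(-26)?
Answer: -520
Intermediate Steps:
K = -130
K*n(12, 1) = -130*4 = -520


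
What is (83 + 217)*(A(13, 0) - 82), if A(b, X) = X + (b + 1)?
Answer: -20400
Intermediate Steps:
A(b, X) = 1 + X + b (A(b, X) = X + (1 + b) = 1 + X + b)
(83 + 217)*(A(13, 0) - 82) = (83 + 217)*((1 + 0 + 13) - 82) = 300*(14 - 82) = 300*(-68) = -20400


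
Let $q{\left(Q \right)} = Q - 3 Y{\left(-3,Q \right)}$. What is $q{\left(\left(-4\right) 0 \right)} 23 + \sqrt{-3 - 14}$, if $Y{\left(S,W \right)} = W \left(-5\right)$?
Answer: $i \sqrt{17} \approx 4.1231 i$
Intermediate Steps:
$Y{\left(S,W \right)} = - 5 W$
$q{\left(Q \right)} = 16 Q$ ($q{\left(Q \right)} = Q - 3 \left(- 5 Q\right) = Q + 15 Q = 16 Q$)
$q{\left(\left(-4\right) 0 \right)} 23 + \sqrt{-3 - 14} = 16 \left(\left(-4\right) 0\right) 23 + \sqrt{-3 - 14} = 16 \cdot 0 \cdot 23 + \sqrt{-17} = 0 \cdot 23 + i \sqrt{17} = 0 + i \sqrt{17} = i \sqrt{17}$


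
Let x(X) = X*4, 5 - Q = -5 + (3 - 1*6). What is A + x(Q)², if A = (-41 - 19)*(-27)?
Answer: 4324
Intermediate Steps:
Q = 13 (Q = 5 - (-5 + (3 - 1*6)) = 5 - (-5 + (3 - 6)) = 5 - (-5 - 3) = 5 - 1*(-8) = 5 + 8 = 13)
A = 1620 (A = -60*(-27) = 1620)
x(X) = 4*X
A + x(Q)² = 1620 + (4*13)² = 1620 + 52² = 1620 + 2704 = 4324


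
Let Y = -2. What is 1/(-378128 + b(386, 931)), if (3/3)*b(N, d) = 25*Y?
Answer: -1/378178 ≈ -2.6443e-6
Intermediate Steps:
b(N, d) = -50 (b(N, d) = 25*(-2) = -50)
1/(-378128 + b(386, 931)) = 1/(-378128 - 50) = 1/(-378178) = -1/378178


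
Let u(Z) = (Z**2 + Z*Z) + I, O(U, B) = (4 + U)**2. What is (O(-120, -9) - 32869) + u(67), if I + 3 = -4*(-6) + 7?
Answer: -10407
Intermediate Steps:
I = 28 (I = -3 + (-4*(-6) + 7) = -3 + (24 + 7) = -3 + 31 = 28)
u(Z) = 28 + 2*Z**2 (u(Z) = (Z**2 + Z*Z) + 28 = (Z**2 + Z**2) + 28 = 2*Z**2 + 28 = 28 + 2*Z**2)
(O(-120, -9) - 32869) + u(67) = ((4 - 120)**2 - 32869) + (28 + 2*67**2) = ((-116)**2 - 32869) + (28 + 2*4489) = (13456 - 32869) + (28 + 8978) = -19413 + 9006 = -10407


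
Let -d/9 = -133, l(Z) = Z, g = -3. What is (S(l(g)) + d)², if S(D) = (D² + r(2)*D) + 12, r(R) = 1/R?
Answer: 5919489/4 ≈ 1.4799e+6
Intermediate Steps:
d = 1197 (d = -9*(-133) = 1197)
S(D) = 12 + D² + D/2 (S(D) = (D² + D/2) + 12 = 12 + D² + D/2)
(S(l(g)) + d)² = ((12 + (-3)² + (½)*(-3)) + 1197)² = ((12 + 9 - 3/2) + 1197)² = (39/2 + 1197)² = (2433/2)² = 5919489/4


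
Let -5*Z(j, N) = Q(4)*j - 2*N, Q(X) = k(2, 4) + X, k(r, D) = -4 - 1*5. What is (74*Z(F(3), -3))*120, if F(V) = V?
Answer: 15984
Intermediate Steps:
k(r, D) = -9 (k(r, D) = -4 - 5 = -9)
Q(X) = -9 + X
Z(j, N) = j + 2*N/5 (Z(j, N) = -((-9 + 4)*j - 2*N)/5 = -(-5*j - 2*N)/5 = j + 2*N/5)
(74*Z(F(3), -3))*120 = (74*(3 + (2/5)*(-3)))*120 = (74*(3 - 6/5))*120 = (74*(9/5))*120 = (666/5)*120 = 15984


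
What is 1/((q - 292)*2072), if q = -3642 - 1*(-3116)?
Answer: -1/1694896 ≈ -5.9001e-7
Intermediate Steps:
q = -526 (q = -3642 + 3116 = -526)
1/((q - 292)*2072) = 1/(-526 - 292*2072) = (1/2072)/(-818) = -1/818*1/2072 = -1/1694896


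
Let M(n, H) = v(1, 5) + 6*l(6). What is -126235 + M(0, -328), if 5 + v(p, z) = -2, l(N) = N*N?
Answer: -126026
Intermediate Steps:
l(N) = N²
v(p, z) = -7 (v(p, z) = -5 - 2 = -7)
M(n, H) = 209 (M(n, H) = -7 + 6*6² = -7 + 6*36 = -7 + 216 = 209)
-126235 + M(0, -328) = -126235 + 209 = -126026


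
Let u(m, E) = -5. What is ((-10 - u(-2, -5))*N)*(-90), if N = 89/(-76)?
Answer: -20025/38 ≈ -526.97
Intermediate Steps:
N = -89/76 (N = 89*(-1/76) = -89/76 ≈ -1.1711)
((-10 - u(-2, -5))*N)*(-90) = ((-10 - 1*(-5))*(-89/76))*(-90) = ((-10 + 5)*(-89/76))*(-90) = -5*(-89/76)*(-90) = (445/76)*(-90) = -20025/38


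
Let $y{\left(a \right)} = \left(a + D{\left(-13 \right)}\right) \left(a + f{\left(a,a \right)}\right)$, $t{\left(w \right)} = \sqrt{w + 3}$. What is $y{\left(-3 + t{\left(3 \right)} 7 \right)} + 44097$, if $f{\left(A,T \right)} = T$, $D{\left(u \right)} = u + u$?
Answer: $44859 - 448 \sqrt{6} \approx 43762.0$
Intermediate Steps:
$D{\left(u \right)} = 2 u$
$t{\left(w \right)} = \sqrt{3 + w}$
$y{\left(a \right)} = 2 a \left(-26 + a\right)$ ($y{\left(a \right)} = \left(a + 2 \left(-13\right)\right) \left(a + a\right) = \left(a - 26\right) 2 a = \left(-26 + a\right) 2 a = 2 a \left(-26 + a\right)$)
$y{\left(-3 + t{\left(3 \right)} 7 \right)} + 44097 = 2 \left(-3 + \sqrt{3 + 3} \cdot 7\right) \left(-26 - \left(3 - \sqrt{3 + 3} \cdot 7\right)\right) + 44097 = 2 \left(-3 + \sqrt{6} \cdot 7\right) \left(-26 - \left(3 - \sqrt{6} \cdot 7\right)\right) + 44097 = 2 \left(-3 + 7 \sqrt{6}\right) \left(-26 - \left(3 - 7 \sqrt{6}\right)\right) + 44097 = 2 \left(-3 + 7 \sqrt{6}\right) \left(-29 + 7 \sqrt{6}\right) + 44097 = 2 \left(-29 + 7 \sqrt{6}\right) \left(-3 + 7 \sqrt{6}\right) + 44097 = 44097 + 2 \left(-29 + 7 \sqrt{6}\right) \left(-3 + 7 \sqrt{6}\right)$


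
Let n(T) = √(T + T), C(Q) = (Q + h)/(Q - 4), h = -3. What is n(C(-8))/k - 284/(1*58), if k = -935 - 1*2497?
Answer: -142/29 - √66/20592 ≈ -4.8969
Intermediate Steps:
k = -3432 (k = -935 - 2497 = -3432)
C(Q) = (-3 + Q)/(-4 + Q) (C(Q) = (Q - 3)/(Q - 4) = (-3 + Q)/(-4 + Q))
n(T) = √2*√T (n(T) = √(2*T) = √2*√T)
n(C(-8))/k - 284/(1*58) = (√2*√((-3 - 8)/(-4 - 8)))/(-3432) - 284/(1*58) = (√2*√(-11/(-12)))*(-1/3432) - 284/58 = (√2*√(-1/12*(-11)))*(-1/3432) - 284*1/58 = (√2*√(11/12))*(-1/3432) - 142/29 = (√2*(√33/6))*(-1/3432) - 142/29 = (√66/6)*(-1/3432) - 142/29 = -√66/20592 - 142/29 = -142/29 - √66/20592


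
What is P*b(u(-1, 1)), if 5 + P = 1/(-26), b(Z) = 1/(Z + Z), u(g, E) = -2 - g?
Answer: 131/52 ≈ 2.5192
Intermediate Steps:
b(Z) = 1/(2*Z)
P = -131/26 (P = -5 + 1/(-26) = -5 - 1/26 = -131/26 ≈ -5.0385)
P*b(u(-1, 1)) = -131/(52*(-2 - 1*(-1))) = -131/(52*(-2 + 1)) = -131/(52*(-1)) = -131*(-1)/52 = -131/26*(-½) = 131/52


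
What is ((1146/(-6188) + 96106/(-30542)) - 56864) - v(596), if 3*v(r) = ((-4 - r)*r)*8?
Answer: 42369250154599/47248474 ≈ 8.9673e+5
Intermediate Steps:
v(r) = 8*r*(-4 - r)/3 (v(r) = (((-4 - r)*r)*8)/3 = ((r*(-4 - r))*8)/3 = (8*r*(-4 - r))/3 = 8*r*(-4 - r)/3)
((1146/(-6188) + 96106/(-30542)) - 56864) - v(596) = ((1146/(-6188) + 96106/(-30542)) - 56864) - (-8)*596*(4 + 596)/3 = ((1146*(-1/6188) + 96106*(-1/30542)) - 56864) - (-8)*596*600/3 = ((-573/3094 - 48053/15271) - 56864) - 1*(-953600) = (-157426265/47248474 - 56864) + 953600 = -2686894651801/47248474 + 953600 = 42369250154599/47248474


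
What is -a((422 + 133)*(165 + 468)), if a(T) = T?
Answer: -351315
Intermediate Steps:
-a((422 + 133)*(165 + 468)) = -(422 + 133)*(165 + 468) = -555*633 = -1*351315 = -351315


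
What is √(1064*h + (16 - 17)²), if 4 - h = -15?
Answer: √20217 ≈ 142.19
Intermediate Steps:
h = 19 (h = 4 - 1*(-15) = 4 + 15 = 19)
√(1064*h + (16 - 17)²) = √(1064*19 + (16 - 17)²) = √(20216 + (-1)²) = √(20216 + 1) = √20217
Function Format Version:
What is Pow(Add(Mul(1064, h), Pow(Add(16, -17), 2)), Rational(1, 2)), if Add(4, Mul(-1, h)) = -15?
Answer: Pow(20217, Rational(1, 2)) ≈ 142.19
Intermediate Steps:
h = 19 (h = Add(4, Mul(-1, -15)) = Add(4, 15) = 19)
Pow(Add(Mul(1064, h), Pow(Add(16, -17), 2)), Rational(1, 2)) = Pow(Add(Mul(1064, 19), Pow(Add(16, -17), 2)), Rational(1, 2)) = Pow(Add(20216, Pow(-1, 2)), Rational(1, 2)) = Pow(Add(20216, 1), Rational(1, 2)) = Pow(20217, Rational(1, 2))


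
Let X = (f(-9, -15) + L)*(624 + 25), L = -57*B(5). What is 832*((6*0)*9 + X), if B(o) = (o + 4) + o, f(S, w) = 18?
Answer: -421175040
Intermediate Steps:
B(o) = 4 + 2*o (B(o) = (4 + o) + o = 4 + 2*o)
L = -798 (L = -57*(4 + 2*5) = -57*(4 + 10) = -57*14 = -798)
X = -506220 (X = (18 - 798)*(624 + 25) = -780*649 = -506220)
832*((6*0)*9 + X) = 832*((6*0)*9 - 506220) = 832*(0*9 - 506220) = 832*(0 - 506220) = 832*(-506220) = -421175040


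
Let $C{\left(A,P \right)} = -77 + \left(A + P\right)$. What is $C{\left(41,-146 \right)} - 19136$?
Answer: $-19318$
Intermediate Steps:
$C{\left(A,P \right)} = -77 + A + P$
$C{\left(41,-146 \right)} - 19136 = \left(-77 + 41 - 146\right) - 19136 = -182 - 19136 = -19318$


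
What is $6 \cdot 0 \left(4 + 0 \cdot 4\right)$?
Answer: $0$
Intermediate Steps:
$6 \cdot 0 \left(4 + 0 \cdot 4\right) = 0 \left(4 + 0\right) = 0 \cdot 4 = 0$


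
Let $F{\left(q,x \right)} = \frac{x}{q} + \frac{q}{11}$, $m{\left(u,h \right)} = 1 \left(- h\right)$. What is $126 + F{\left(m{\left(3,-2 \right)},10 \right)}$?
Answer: $\frac{1443}{11} \approx 131.18$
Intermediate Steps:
$m{\left(u,h \right)} = - h$
$F{\left(q,x \right)} = \frac{q}{11} + \frac{x}{q}$ ($F{\left(q,x \right)} = \frac{x}{q} + q \frac{1}{11} = \frac{x}{q} + \frac{q}{11} = \frac{q}{11} + \frac{x}{q}$)
$126 + F{\left(m{\left(3,-2 \right)},10 \right)} = 126 + \left(\frac{\left(-1\right) \left(-2\right)}{11} + \frac{10}{\left(-1\right) \left(-2\right)}\right) = 126 + \left(\frac{1}{11} \cdot 2 + \frac{10}{2}\right) = 126 + \left(\frac{2}{11} + 10 \cdot \frac{1}{2}\right) = 126 + \left(\frac{2}{11} + 5\right) = 126 + \frac{57}{11} = \frac{1443}{11}$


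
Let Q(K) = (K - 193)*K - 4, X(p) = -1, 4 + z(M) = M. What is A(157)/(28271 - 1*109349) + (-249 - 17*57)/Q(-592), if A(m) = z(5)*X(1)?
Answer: -1755148/672825783 ≈ -0.0026086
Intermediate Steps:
z(M) = -4 + M
Q(K) = -4 + K*(-193 + K) (Q(K) = (-193 + K)*K - 4 = K*(-193 + K) - 4 = -4 + K*(-193 + K))
A(m) = -1 (A(m) = (-4 + 5)*(-1) = 1*(-1) = -1)
A(157)/(28271 - 1*109349) + (-249 - 17*57)/Q(-592) = -1/(28271 - 1*109349) + (-249 - 17*57)/(-4 + (-592)² - 193*(-592)) = -1/(28271 - 109349) + (-249 - 969)/(-4 + 350464 + 114256) = -1/(-81078) - 1218/464716 = -1*(-1/81078) - 1218*1/464716 = 1/81078 - 87/33194 = -1755148/672825783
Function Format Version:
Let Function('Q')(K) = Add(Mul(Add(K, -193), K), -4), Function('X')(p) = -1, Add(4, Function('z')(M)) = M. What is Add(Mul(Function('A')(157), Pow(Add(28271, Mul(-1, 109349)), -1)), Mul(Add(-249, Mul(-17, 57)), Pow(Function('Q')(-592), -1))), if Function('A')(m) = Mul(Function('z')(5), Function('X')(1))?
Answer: Rational(-1755148, 672825783) ≈ -0.0026086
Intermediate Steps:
Function('z')(M) = Add(-4, M)
Function('Q')(K) = Add(-4, Mul(K, Add(-193, K))) (Function('Q')(K) = Add(Mul(Add(-193, K), K), -4) = Add(Mul(K, Add(-193, K)), -4) = Add(-4, Mul(K, Add(-193, K))))
Function('A')(m) = -1 (Function('A')(m) = Mul(Add(-4, 5), -1) = Mul(1, -1) = -1)
Add(Mul(Function('A')(157), Pow(Add(28271, Mul(-1, 109349)), -1)), Mul(Add(-249, Mul(-17, 57)), Pow(Function('Q')(-592), -1))) = Add(Mul(-1, Pow(Add(28271, Mul(-1, 109349)), -1)), Mul(Add(-249, Mul(-17, 57)), Pow(Add(-4, Pow(-592, 2), Mul(-193, -592)), -1))) = Add(Mul(-1, Pow(Add(28271, -109349), -1)), Mul(Add(-249, -969), Pow(Add(-4, 350464, 114256), -1))) = Add(Mul(-1, Pow(-81078, -1)), Mul(-1218, Pow(464716, -1))) = Add(Mul(-1, Rational(-1, 81078)), Mul(-1218, Rational(1, 464716))) = Add(Rational(1, 81078), Rational(-87, 33194)) = Rational(-1755148, 672825783)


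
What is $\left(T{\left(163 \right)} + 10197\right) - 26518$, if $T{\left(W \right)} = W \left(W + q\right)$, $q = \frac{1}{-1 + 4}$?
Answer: $\frac{30907}{3} \approx 10302.0$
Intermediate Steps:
$q = \frac{1}{3} \approx 0.33333$
$T{\left(W \right)} = W \left(\frac{1}{3} + W\right)$ ($T{\left(W \right)} = W \left(W + \frac{1}{3}\right) = W \left(\frac{1}{3} + W\right)$)
$\left(T{\left(163 \right)} + 10197\right) - 26518 = \left(163 \left(\frac{1}{3} + 163\right) + 10197\right) - 26518 = \left(163 \cdot \frac{490}{3} + 10197\right) - 26518 = \left(\frac{79870}{3} + 10197\right) - 26518 = \frac{110461}{3} - 26518 = \frac{30907}{3}$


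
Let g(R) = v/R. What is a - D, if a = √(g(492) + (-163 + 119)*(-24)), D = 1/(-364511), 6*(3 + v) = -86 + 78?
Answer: 1/364511 + √63904363/246 ≈ 32.496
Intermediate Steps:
v = -13/3 (v = -3 + (-86 + 78)/6 = -3 + (⅙)*(-8) = -3 - 4/3 = -13/3 ≈ -4.3333)
g(R) = -13/(3*R)
D = -1/364511 ≈ -2.7434e-6
a = √63904363/246 (a = √(-13/3/492 + (-163 + 119)*(-24)) = √(-13/3*1/492 - 44*(-24)) = √(-13/1476 + 1056) = √(1558643/1476) = √63904363/246 ≈ 32.496)
a - D = √63904363/246 - 1*(-1/364511) = √63904363/246 + 1/364511 = 1/364511 + √63904363/246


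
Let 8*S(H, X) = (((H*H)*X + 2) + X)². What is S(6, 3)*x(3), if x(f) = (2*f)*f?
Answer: 114921/4 ≈ 28730.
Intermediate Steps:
x(f) = 2*f²
S(H, X) = (2 + X + X*H²)²/8 (S(H, X) = (((H*H)*X + 2) + X)²/8 = ((H²*X + 2) + X)²/8 = ((X*H² + 2) + X)²/8 = ((2 + X*H²) + X)²/8 = (2 + X + X*H²)²/8)
S(6, 3)*x(3) = ((2 + 3 + 3*6²)²/8)*(2*3²) = ((2 + 3 + 3*36)²/8)*(2*9) = ((2 + 3 + 108)²/8)*18 = ((⅛)*113²)*18 = ((⅛)*12769)*18 = (12769/8)*18 = 114921/4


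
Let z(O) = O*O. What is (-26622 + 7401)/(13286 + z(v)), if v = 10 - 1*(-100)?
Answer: -6407/8462 ≈ -0.75715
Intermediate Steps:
v = 110 (v = 10 + 100 = 110)
z(O) = O²
(-26622 + 7401)/(13286 + z(v)) = (-26622 + 7401)/(13286 + 110²) = -19221/(13286 + 12100) = -19221/25386 = -19221*1/25386 = -6407/8462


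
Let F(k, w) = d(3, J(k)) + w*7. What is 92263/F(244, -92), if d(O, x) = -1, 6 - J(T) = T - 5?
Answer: -92263/645 ≈ -143.04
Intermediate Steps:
J(T) = 11 - T (J(T) = 6 - (T - 5) = 6 - (-5 + T) = 6 + (5 - T) = 11 - T)
F(k, w) = -1 + 7*w (F(k, w) = -1 + w*7 = -1 + 7*w)
92263/F(244, -92) = 92263/(-1 + 7*(-92)) = 92263/(-1 - 644) = 92263/(-645) = 92263*(-1/645) = -92263/645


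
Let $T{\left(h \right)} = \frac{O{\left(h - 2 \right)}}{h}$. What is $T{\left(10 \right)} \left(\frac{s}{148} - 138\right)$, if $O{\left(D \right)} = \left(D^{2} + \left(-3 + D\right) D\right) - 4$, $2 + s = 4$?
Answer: $- \frac{51055}{37} \approx -1379.9$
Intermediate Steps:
$s = 2$ ($s = -2 + 4 = 2$)
$O{\left(D \right)} = -4 + D^{2} + D \left(-3 + D\right)$ ($O{\left(D \right)} = \left(D^{2} + D \left(-3 + D\right)\right) - 4 = -4 + D^{2} + D \left(-3 + D\right)$)
$T{\left(h \right)} = \frac{2 - 3 h + 2 \left(-2 + h\right)^{2}}{h}$ ($T{\left(h \right)} = \frac{-4 - 3 \left(h - 2\right) + 2 \left(h - 2\right)^{2}}{h} = \frac{-4 - 3 \left(-2 + h\right) + 2 \left(-2 + h\right)^{2}}{h} = \frac{-4 - \left(-6 + 3 h\right) + 2 \left(-2 + h\right)^{2}}{h} = \frac{2 - 3 h + 2 \left(-2 + h\right)^{2}}{h}$)
$T{\left(10 \right)} \left(\frac{s}{148} - 138\right) = \left(-11 + 2 \cdot 10 + \frac{10}{10}\right) \left(\frac{2}{148} - 138\right) = \left(-11 + 20 + 10 \cdot \frac{1}{10}\right) \left(2 \cdot \frac{1}{148} - 138\right) = \left(-11 + 20 + 1\right) \left(\frac{1}{74} - 138\right) = 10 \left(- \frac{10211}{74}\right) = - \frac{51055}{37}$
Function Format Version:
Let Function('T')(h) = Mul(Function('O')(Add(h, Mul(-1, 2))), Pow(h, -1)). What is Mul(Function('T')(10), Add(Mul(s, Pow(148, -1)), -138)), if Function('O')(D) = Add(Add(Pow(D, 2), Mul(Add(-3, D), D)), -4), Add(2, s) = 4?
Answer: Rational(-51055, 37) ≈ -1379.9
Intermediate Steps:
s = 2 (s = Add(-2, 4) = 2)
Function('O')(D) = Add(-4, Pow(D, 2), Mul(D, Add(-3, D))) (Function('O')(D) = Add(Add(Pow(D, 2), Mul(D, Add(-3, D))), -4) = Add(-4, Pow(D, 2), Mul(D, Add(-3, D))))
Function('T')(h) = Mul(Pow(h, -1), Add(2, Mul(-3, h), Mul(2, Pow(Add(-2, h), 2)))) (Function('T')(h) = Mul(Add(-4, Mul(-3, Add(h, Mul(-1, 2))), Mul(2, Pow(Add(h, Mul(-1, 2)), 2))), Pow(h, -1)) = Mul(Add(-4, Mul(-3, Add(h, -2)), Mul(2, Pow(Add(h, -2), 2))), Pow(h, -1)) = Mul(Add(-4, Mul(-3, Add(-2, h)), Mul(2, Pow(Add(-2, h), 2))), Pow(h, -1)) = Mul(Add(-4, Add(6, Mul(-3, h)), Mul(2, Pow(Add(-2, h), 2))), Pow(h, -1)) = Mul(Add(2, Mul(-3, h), Mul(2, Pow(Add(-2, h), 2))), Pow(h, -1)) = Mul(Pow(h, -1), Add(2, Mul(-3, h), Mul(2, Pow(Add(-2, h), 2)))))
Mul(Function('T')(10), Add(Mul(s, Pow(148, -1)), -138)) = Mul(Add(-11, Mul(2, 10), Mul(10, Pow(10, -1))), Add(Mul(2, Pow(148, -1)), -138)) = Mul(Add(-11, 20, Mul(10, Rational(1, 10))), Add(Mul(2, Rational(1, 148)), -138)) = Mul(Add(-11, 20, 1), Add(Rational(1, 74), -138)) = Mul(10, Rational(-10211, 74)) = Rational(-51055, 37)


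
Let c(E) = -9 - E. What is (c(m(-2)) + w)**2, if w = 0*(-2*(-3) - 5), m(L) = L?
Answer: 49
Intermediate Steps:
w = 0 (w = 0*(6 - 5) = 0*1 = 0)
(c(m(-2)) + w)**2 = ((-9 - 1*(-2)) + 0)**2 = ((-9 + 2) + 0)**2 = (-7 + 0)**2 = (-7)**2 = 49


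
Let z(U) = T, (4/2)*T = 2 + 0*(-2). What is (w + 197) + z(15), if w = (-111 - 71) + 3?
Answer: 19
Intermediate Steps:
T = 1 (T = (2 + 0*(-2))/2 = (2 + 0)/2 = (½)*2 = 1)
z(U) = 1
w = -179 (w = -182 + 3 = -179)
(w + 197) + z(15) = (-179 + 197) + 1 = 18 + 1 = 19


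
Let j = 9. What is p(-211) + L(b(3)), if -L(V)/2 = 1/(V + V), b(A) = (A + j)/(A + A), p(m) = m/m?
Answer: ½ ≈ 0.50000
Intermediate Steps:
p(m) = 1
b(A) = (9 + A)/(2*A) (b(A) = (A + 9)/(A + A) = (9 + A)/((2*A)) = (9 + A)*(1/(2*A)) = (9 + A)/(2*A))
L(V) = -1/V (L(V) = -2/(V + V) = -2*1/(2*V) = -1/V)
p(-211) + L(b(3)) = 1 - 1/((½)*(9 + 3)/3) = 1 - 1/((½)*(⅓)*12) = 1 - 1/2 = 1 - 1*½ = 1 - ½ = ½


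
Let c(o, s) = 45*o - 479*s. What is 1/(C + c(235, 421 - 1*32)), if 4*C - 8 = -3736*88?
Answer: -1/257946 ≈ -3.8768e-6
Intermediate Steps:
c(o, s) = -479*s + 45*o
C = -82190 (C = 2 + (-3736*88)/4 = 2 + (¼)*(-328768) = 2 - 82192 = -82190)
1/(C + c(235, 421 - 1*32)) = 1/(-82190 + (-479*(421 - 1*32) + 45*235)) = 1/(-82190 + (-479*(421 - 32) + 10575)) = 1/(-82190 + (-479*389 + 10575)) = 1/(-82190 + (-186331 + 10575)) = 1/(-82190 - 175756) = 1/(-257946) = -1/257946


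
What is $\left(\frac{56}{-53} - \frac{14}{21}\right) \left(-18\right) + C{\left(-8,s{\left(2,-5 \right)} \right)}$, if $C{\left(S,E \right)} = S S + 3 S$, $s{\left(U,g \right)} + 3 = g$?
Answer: $\frac{3764}{53} \approx 71.019$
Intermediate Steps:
$s{\left(U,g \right)} = -3 + g$
$C{\left(S,E \right)} = S^{2} + 3 S$
$\left(\frac{56}{-53} - \frac{14}{21}\right) \left(-18\right) + C{\left(-8,s{\left(2,-5 \right)} \right)} = \left(\frac{56}{-53} - \frac{14}{21}\right) \left(-18\right) - 8 \left(3 - 8\right) = \left(56 \left(- \frac{1}{53}\right) - \frac{2}{3}\right) \left(-18\right) - -40 = \left(- \frac{56}{53} - \frac{2}{3}\right) \left(-18\right) + 40 = \left(- \frac{274}{159}\right) \left(-18\right) + 40 = \frac{1644}{53} + 40 = \frac{3764}{53}$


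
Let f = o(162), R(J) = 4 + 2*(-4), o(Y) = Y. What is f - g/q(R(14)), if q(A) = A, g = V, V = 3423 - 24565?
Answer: -10247/2 ≈ -5123.5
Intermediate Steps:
V = -21142
R(J) = -4 (R(J) = 4 - 8 = -4)
g = -21142
f = 162
f - g/q(R(14)) = 162 - (-21142)/(-4) = 162 - (-21142)*(-1)/4 = 162 - 1*10571/2 = 162 - 10571/2 = -10247/2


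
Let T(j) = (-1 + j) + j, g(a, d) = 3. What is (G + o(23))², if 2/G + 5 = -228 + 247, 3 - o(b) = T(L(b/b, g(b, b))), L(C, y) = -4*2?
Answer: 19881/49 ≈ 405.73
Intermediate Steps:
L(C, y) = -8
T(j) = -1 + 2*j
o(b) = 20 (o(b) = 3 - (-1 + 2*(-8)) = 3 - (-1 - 16) = 3 - 1*(-17) = 3 + 17 = 20)
G = ⅐ (G = 2/(-5 + (-228 + 247)) = 2/(-5 + 19) = 2/14 = 2*(1/14) = ⅐ ≈ 0.14286)
(G + o(23))² = (⅐ + 20)² = (141/7)² = 19881/49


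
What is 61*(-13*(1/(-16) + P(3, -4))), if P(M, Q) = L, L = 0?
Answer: 793/16 ≈ 49.563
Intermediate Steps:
P(M, Q) = 0
61*(-13*(1/(-16) + P(3, -4))) = 61*(-13*(1/(-16) + 0)) = 61*(-13*(-1/16 + 0)) = 61*(-13*(-1/16)) = 61*(13/16) = 793/16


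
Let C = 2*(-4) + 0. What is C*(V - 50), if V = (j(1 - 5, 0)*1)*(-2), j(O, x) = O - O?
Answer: 400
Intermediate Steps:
j(O, x) = 0
V = 0 (V = (0*1)*(-2) = 0*(-2) = 0)
C = -8 (C = -8 + 0 = -8)
C*(V - 50) = -8*(0 - 50) = -8*(-50) = 400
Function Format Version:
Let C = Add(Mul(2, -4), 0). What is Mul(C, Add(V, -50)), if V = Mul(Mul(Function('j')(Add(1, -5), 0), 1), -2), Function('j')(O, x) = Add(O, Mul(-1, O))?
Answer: 400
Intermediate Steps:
Function('j')(O, x) = 0
V = 0 (V = Mul(Mul(0, 1), -2) = Mul(0, -2) = 0)
C = -8 (C = Add(-8, 0) = -8)
Mul(C, Add(V, -50)) = Mul(-8, Add(0, -50)) = Mul(-8, -50) = 400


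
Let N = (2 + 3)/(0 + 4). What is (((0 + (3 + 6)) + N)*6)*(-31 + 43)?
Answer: 738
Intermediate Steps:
N = 5/4 ≈ 1.2500
(((0 + (3 + 6)) + N)*6)*(-31 + 43) = (((0 + (3 + 6)) + 5/4)*6)*(-31 + 43) = (((0 + 9) + 5/4)*6)*12 = ((9 + 5/4)*6)*12 = ((41/4)*6)*12 = (123/2)*12 = 738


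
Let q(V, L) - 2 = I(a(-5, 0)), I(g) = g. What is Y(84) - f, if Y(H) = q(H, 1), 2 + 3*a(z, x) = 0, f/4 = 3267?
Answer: -39200/3 ≈ -13067.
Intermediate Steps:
f = 13068 (f = 4*3267 = 13068)
a(z, x) = -2/3 (a(z, x) = -2/3 + (1/3)*0 = -2/3 + 0 = -2/3)
q(V, L) = 4/3 (q(V, L) = 2 - 2/3 = 4/3)
Y(H) = 4/3
Y(84) - f = 4/3 - 1*13068 = 4/3 - 13068 = -39200/3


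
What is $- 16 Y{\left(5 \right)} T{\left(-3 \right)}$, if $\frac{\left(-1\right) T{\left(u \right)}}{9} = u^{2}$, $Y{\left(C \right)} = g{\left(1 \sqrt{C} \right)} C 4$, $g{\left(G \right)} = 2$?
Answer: $51840$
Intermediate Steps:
$Y{\left(C \right)} = 8 C$ ($Y{\left(C \right)} = 2 C 4 = 8 C$)
$T{\left(u \right)} = - 9 u^{2}$
$- 16 Y{\left(5 \right)} T{\left(-3 \right)} = - 16 \cdot 8 \cdot 5 \left(- 9 \left(-3\right)^{2}\right) = \left(-16\right) 40 \left(\left(-9\right) 9\right) = \left(-640\right) \left(-81\right) = 51840$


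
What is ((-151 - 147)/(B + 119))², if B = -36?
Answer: 88804/6889 ≈ 12.891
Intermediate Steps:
((-151 - 147)/(B + 119))² = ((-151 - 147)/(-36 + 119))² = (-298/83)² = 88804/6889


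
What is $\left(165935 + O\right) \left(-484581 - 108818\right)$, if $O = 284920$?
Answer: $-267536906145$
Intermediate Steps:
$\left(165935 + O\right) \left(-484581 - 108818\right) = \left(165935 + 284920\right) \left(-484581 - 108818\right) = 450855 \left(-593399\right) = -267536906145$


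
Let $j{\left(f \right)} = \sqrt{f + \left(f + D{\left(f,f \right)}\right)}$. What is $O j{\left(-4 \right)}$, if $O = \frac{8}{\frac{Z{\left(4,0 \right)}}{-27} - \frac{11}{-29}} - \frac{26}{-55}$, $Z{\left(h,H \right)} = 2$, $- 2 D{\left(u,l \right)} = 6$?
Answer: $\frac{350734 i \sqrt{11}}{13145} \approx 88.494 i$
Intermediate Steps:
$D{\left(u,l \right)} = -3$ ($D{\left(u,l \right)} = \left(- \frac{1}{2}\right) 6 = -3$)
$j{\left(f \right)} = \sqrt{-3 + 2 f}$ ($j{\left(f \right)} = \sqrt{f + \left(f - 3\right)} = \sqrt{f + \left(-3 + f\right)} = \sqrt{-3 + 2 f}$)
$O = \frac{350734}{13145}$ ($O = \frac{8}{\frac{2}{-27} - \frac{11}{-29}} - \frac{26}{-55} = \frac{8}{2 \left(- \frac{1}{27}\right) - - \frac{11}{29}} - - \frac{26}{55} = \frac{8}{- \frac{2}{27} + \frac{11}{29}} + \frac{26}{55} = \frac{8}{\frac{239}{783}} + \frac{26}{55} = 8 \cdot \frac{783}{239} + \frac{26}{55} = \frac{6264}{239} + \frac{26}{55} = \frac{350734}{13145} \approx 26.682$)
$O j{\left(-4 \right)} = \frac{350734 \sqrt{-3 + 2 \left(-4\right)}}{13145} = \frac{350734 \sqrt{-3 - 8}}{13145} = \frac{350734 \sqrt{-11}}{13145} = \frac{350734 i \sqrt{11}}{13145}$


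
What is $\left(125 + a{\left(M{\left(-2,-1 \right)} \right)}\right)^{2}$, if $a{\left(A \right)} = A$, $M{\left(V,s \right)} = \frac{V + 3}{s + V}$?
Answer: $\frac{139876}{9} \approx 15542.0$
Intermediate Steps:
$M{\left(V,s \right)} = \frac{3 + V}{V + s}$
$\left(125 + a{\left(M{\left(-2,-1 \right)} \right)}\right)^{2} = \left(125 + \frac{3 - 2}{-2 - 1}\right)^{2} = \left(125 + \frac{1}{-3} \cdot 1\right)^{2} = \left(125 - \frac{1}{3}\right)^{2} = \left(\frac{374}{3}\right)^{2} = \frac{139876}{9}$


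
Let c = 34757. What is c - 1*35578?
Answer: -821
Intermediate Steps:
c - 1*35578 = 34757 - 1*35578 = 34757 - 35578 = -821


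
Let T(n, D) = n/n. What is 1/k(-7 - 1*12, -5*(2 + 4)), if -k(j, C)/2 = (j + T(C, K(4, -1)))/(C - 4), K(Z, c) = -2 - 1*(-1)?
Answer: -17/18 ≈ -0.94444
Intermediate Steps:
K(Z, c) = -1 (K(Z, c) = -2 + 1 = -1)
T(n, D) = 1
k(j, C) = -2*(1 + j)/(-4 + C) (k(j, C) = -2*(j + 1)/(C - 4) = -2*(1 + j)/(-4 + C))
1/k(-7 - 1*12, -5*(2 + 4)) = 1/(2*(-1 - (-7 - 1*12))/(-4 - 5*(2 + 4))) = 1/(2*(-1 - (-7 - 12))/(-4 - 5*6)) = 1/(2*(-1 - 1*(-19))/(-4 - 30)) = 1/(2*(-1 + 19)/(-34)) = 1/(2*(-1/34)*18) = 1/(-18/17) = -17/18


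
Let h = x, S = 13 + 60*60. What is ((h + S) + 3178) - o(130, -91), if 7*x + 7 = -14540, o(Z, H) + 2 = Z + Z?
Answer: 31184/7 ≈ 4454.9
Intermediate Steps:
o(Z, H) = -2 + 2*Z (o(Z, H) = -2 + (Z + Z) = -2 + 2*Z)
x = -14547/7 (x = -1 + (1/7)*(-14540) = -1 - 14540/7 = -14547/7 ≈ -2078.1)
S = 3613 (S = 13 + 3600 = 3613)
h = -14547/7 ≈ -2078.1
((h + S) + 3178) - o(130, -91) = ((-14547/7 + 3613) + 3178) - (-2 + 2*130) = (10744/7 + 3178) - (-2 + 260) = 32990/7 - 1*258 = 32990/7 - 258 = 31184/7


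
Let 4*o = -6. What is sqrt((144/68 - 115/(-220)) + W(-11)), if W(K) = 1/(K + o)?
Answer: sqrt(8953373)/1870 ≈ 1.6001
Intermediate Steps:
o = -3/2 (o = (1/4)*(-6) = -3/2 ≈ -1.5000)
W(K) = 1/(-3/2 + K) (W(K) = 1/(K - 3/2) = 1/(-3/2 + K))
sqrt((144/68 - 115/(-220)) + W(-11)) = sqrt((144/68 - 115/(-220)) + 2/(-3 + 2*(-11))) = sqrt((144*(1/68) - 115*(-1/220)) + 2/(-3 - 22)) = sqrt((36/17 + 23/44) + 2/(-25)) = sqrt(1975/748 + 2*(-1/25)) = sqrt(1975/748 - 2/25) = sqrt(47879/18700) = sqrt(8953373)/1870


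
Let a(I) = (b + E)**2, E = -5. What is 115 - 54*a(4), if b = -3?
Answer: -3341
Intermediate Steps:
a(I) = 64 (a(I) = (-3 - 5)**2 = (-8)**2 = 64)
115 - 54*a(4) = 115 - 54*64 = 115 - 3456 = -3341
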